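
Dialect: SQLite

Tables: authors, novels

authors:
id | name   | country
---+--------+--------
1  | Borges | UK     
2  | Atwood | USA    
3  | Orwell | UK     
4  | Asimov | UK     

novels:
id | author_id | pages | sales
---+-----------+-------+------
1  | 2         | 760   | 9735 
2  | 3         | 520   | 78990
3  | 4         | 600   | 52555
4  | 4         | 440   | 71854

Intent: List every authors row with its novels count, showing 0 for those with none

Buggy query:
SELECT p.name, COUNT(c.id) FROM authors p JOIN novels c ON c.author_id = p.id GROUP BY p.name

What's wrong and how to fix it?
Bug: INNER JOIN drops authors rows that have no matching novels rows

Fix: Use LEFT JOIN so parents without children still appear (COUNT(c.id) gives 0)

Corrected query:
SELECT p.name, COUNT(c.id) FROM authors p LEFT JOIN novels c ON c.author_id = p.id GROUP BY p.name

Result:
name   | COUNT(c.id)
-------+------------
Asimov | 2          
Atwood | 1          
Borges | 0          
Orwell | 1          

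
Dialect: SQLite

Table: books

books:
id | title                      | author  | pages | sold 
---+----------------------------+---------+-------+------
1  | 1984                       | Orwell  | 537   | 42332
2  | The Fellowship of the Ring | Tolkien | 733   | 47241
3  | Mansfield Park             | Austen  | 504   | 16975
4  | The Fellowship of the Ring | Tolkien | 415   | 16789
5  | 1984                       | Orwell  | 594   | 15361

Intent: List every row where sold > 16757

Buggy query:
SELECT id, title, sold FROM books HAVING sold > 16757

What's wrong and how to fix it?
Bug: This is a non-aggregate query (no GROUP BY, no aggregates), so in SQLite the HAVING clause is invalid here; a row-level condition belongs in WHERE

Fix: Replace HAVING with WHERE since the condition applies to individual rows

Corrected query:
SELECT id, title, sold FROM books WHERE sold > 16757

Result:
id | title                      | sold 
---+----------------------------+------
1  | 1984                       | 42332
2  | The Fellowship of the Ring | 47241
3  | Mansfield Park             | 16975
4  | The Fellowship of the Ring | 16789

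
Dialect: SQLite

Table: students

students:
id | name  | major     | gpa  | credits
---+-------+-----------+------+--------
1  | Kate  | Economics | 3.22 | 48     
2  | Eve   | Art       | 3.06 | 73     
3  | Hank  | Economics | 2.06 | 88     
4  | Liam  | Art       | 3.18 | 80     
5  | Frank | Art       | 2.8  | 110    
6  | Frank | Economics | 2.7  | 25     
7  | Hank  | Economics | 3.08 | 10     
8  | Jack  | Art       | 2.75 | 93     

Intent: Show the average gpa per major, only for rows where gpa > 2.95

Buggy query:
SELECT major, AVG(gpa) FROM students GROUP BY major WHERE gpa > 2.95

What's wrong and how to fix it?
Bug: WHERE cannot follow GROUP BY

Fix: Move the WHERE clause before GROUP BY

Corrected query:
SELECT major, AVG(gpa) FROM students WHERE gpa > 2.95 GROUP BY major

Result:
major     | AVG(gpa)
----------+---------
Art       | 3.12    
Economics | 3.15    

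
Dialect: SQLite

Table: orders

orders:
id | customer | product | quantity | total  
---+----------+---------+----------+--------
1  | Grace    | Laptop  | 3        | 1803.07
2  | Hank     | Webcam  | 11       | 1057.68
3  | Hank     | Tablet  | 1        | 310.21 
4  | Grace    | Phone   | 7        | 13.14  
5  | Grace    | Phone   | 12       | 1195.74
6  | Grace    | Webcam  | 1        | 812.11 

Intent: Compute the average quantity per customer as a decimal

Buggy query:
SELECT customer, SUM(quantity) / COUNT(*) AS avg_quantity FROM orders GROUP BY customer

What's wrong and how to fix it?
Bug: Both operands are integers, so '/' performs integer division and truncates

Fix: Cast one side to REAL so the division keeps the fractional part

Corrected query:
SELECT customer, SUM(quantity) * 1.0 / COUNT(*) AS avg_quantity FROM orders GROUP BY customer

Result:
customer | avg_quantity
---------+-------------
Grace    | 5.75        
Hank     | 6           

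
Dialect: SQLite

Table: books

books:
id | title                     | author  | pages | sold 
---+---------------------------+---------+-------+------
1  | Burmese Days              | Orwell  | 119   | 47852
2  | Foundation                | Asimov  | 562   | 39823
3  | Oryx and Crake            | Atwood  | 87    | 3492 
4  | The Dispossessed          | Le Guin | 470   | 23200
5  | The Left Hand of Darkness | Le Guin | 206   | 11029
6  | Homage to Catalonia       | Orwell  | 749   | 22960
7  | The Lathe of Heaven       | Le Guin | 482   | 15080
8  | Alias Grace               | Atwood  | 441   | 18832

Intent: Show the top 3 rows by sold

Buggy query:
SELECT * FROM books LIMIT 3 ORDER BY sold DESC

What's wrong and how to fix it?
Bug: ORDER BY cannot follow LIMIT; LIMIT is the final clause

Fix: Sort with ORDER BY, then apply LIMIT

Corrected query:
SELECT * FROM books ORDER BY sold DESC LIMIT 3

Result:
id | title            | author  | pages | sold 
---+------------------+---------+-------+------
1  | Burmese Days     | Orwell  | 119   | 47852
2  | Foundation       | Asimov  | 562   | 39823
4  | The Dispossessed | Le Guin | 470   | 23200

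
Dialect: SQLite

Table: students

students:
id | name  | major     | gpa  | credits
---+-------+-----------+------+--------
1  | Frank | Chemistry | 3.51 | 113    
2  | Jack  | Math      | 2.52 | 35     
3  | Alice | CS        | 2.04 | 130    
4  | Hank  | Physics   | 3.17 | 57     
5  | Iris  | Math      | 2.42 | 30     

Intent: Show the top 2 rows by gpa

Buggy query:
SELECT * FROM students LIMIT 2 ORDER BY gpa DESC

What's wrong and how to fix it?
Bug: LIMIT must come after ORDER BY

Fix: Sort with ORDER BY, then apply LIMIT

Corrected query:
SELECT * FROM students ORDER BY gpa DESC LIMIT 2

Result:
id | name  | major     | gpa  | credits
---+-------+-----------+------+--------
1  | Frank | Chemistry | 3.51 | 113    
4  | Hank  | Physics   | 3.17 | 57     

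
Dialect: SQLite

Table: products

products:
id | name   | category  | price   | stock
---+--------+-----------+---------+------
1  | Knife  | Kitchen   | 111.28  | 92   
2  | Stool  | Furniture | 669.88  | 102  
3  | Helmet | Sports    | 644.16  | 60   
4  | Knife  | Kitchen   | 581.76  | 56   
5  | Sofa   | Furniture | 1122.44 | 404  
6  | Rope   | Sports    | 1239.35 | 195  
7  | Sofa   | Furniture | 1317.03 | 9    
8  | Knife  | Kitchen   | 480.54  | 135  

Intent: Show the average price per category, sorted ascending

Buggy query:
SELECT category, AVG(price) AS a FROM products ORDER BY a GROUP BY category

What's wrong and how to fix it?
Bug: GROUP BY must precede ORDER BY

Fix: Move ORDER BY to the end, after GROUP BY

Corrected query:
SELECT category, AVG(price) AS a FROM products GROUP BY category ORDER BY a

Result:
category  | a         
----------+-----------
Kitchen   | 391.193333
Sports    | 941.755   
Furniture | 1036.45   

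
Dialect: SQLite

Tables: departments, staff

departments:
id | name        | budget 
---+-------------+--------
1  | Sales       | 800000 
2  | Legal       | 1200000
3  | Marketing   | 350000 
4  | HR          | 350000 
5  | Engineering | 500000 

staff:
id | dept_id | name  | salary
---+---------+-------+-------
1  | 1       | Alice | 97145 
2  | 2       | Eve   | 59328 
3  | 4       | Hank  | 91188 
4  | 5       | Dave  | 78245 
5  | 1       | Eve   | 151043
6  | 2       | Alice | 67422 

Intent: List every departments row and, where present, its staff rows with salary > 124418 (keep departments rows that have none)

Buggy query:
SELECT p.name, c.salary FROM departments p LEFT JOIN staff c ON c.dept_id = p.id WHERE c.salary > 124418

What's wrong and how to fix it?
Bug: Filtering c.salary in WHERE discards the NULL rows produced by LEFT JOIN, turning it into an inner join

Fix: Move the right-table condition into the ON clause so unmatched parents are kept

Corrected query:
SELECT p.name, c.salary FROM departments p LEFT JOIN staff c ON c.dept_id = p.id AND c.salary > 124418

Result:
name        | salary
------------+-------
Sales       | 151043
Legal       | NULL  
Marketing   | NULL  
HR          | NULL  
Engineering | NULL  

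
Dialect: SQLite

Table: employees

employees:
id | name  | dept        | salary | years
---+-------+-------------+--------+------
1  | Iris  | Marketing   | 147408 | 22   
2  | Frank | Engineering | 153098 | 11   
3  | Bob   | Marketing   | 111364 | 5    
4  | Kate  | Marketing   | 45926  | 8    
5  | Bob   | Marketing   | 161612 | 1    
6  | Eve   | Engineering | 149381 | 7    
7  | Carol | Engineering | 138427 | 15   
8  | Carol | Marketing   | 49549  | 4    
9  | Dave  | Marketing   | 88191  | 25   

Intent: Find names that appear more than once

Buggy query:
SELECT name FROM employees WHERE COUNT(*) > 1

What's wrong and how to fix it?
Bug: COUNT(*) is an aggregate and cannot be used in WHERE

Fix: Group first, then use HAVING for the count condition

Corrected query:
SELECT name FROM employees GROUP BY name HAVING COUNT(*) > 1

Result:
name 
-----
Bob  
Carol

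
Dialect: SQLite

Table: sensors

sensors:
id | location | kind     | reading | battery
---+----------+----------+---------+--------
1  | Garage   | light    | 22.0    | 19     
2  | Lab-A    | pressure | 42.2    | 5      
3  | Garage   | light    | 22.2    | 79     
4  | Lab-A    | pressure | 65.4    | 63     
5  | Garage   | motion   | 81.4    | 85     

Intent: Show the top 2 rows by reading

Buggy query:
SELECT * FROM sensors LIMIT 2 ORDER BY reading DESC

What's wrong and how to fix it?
Bug: ORDER BY cannot follow LIMIT; LIMIT is the final clause

Fix: Sort with ORDER BY, then apply LIMIT

Corrected query:
SELECT * FROM sensors ORDER BY reading DESC LIMIT 2

Result:
id | location | kind     | reading | battery
---+----------+----------+---------+--------
5  | Garage   | motion   | 81.4    | 85     
4  | Lab-A    | pressure | 65.4    | 63     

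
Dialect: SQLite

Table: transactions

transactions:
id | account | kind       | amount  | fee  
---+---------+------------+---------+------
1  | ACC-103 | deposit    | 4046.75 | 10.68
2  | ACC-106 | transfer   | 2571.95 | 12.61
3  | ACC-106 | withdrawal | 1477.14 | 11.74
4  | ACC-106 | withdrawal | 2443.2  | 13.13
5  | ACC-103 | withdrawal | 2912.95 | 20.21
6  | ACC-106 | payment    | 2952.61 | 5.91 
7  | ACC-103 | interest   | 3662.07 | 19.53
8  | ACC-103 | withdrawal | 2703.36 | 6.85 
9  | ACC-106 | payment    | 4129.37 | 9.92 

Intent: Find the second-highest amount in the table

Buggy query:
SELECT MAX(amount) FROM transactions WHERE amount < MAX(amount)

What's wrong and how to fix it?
Bug: The inner MAX is an aggregate inside WHERE, which is not allowed

Fix: Compute the overall MAX in a subquery, then take MAX of rows below it

Corrected query:
SELECT MAX(amount) FROM transactions WHERE amount < (SELECT MAX(amount) FROM transactions)

Result:
MAX(amount)
-----------
4046.75    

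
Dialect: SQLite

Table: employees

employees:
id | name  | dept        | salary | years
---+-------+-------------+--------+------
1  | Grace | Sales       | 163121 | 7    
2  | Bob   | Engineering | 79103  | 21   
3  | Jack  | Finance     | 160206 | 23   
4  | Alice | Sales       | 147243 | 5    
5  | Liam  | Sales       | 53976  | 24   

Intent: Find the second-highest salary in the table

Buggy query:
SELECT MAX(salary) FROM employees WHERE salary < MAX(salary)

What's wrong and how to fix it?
Bug: The inner MAX is an aggregate inside WHERE, which is not allowed

Fix: Compute the overall MAX in a subquery, then take MAX of rows below it

Corrected query:
SELECT MAX(salary) FROM employees WHERE salary < (SELECT MAX(salary) FROM employees)

Result:
MAX(salary)
-----------
160206     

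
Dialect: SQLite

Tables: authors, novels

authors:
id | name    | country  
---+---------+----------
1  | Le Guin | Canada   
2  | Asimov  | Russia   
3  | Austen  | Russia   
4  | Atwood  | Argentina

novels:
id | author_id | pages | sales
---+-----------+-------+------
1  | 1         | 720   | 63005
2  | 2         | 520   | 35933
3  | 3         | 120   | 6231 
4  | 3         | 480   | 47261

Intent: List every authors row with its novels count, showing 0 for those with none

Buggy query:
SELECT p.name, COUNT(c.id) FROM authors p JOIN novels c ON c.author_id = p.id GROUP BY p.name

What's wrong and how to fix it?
Bug: INNER JOIN drops authors rows that have no matching novels rows

Fix: Switch to LEFT JOIN to retain unmatched parent rows

Corrected query:
SELECT p.name, COUNT(c.id) FROM authors p LEFT JOIN novels c ON c.author_id = p.id GROUP BY p.name

Result:
name    | COUNT(c.id)
--------+------------
Asimov  | 1          
Atwood  | 0          
Austen  | 2          
Le Guin | 1          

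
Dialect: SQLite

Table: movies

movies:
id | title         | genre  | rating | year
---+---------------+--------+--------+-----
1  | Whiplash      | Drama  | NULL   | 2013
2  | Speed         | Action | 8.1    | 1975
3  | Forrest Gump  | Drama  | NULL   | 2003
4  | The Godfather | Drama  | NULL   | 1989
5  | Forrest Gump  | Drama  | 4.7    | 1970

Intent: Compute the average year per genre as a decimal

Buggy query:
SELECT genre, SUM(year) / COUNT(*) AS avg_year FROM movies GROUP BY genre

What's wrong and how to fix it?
Bug: Both operands are integers, so '/' performs integer division and truncates

Fix: Multiply by 1.0 (or CAST to REAL) to force floating-point division

Corrected query:
SELECT genre, SUM(year) * 1.0 / COUNT(*) AS avg_year FROM movies GROUP BY genre

Result:
genre  | avg_year
-------+---------
Action | 1975    
Drama  | 1993.75 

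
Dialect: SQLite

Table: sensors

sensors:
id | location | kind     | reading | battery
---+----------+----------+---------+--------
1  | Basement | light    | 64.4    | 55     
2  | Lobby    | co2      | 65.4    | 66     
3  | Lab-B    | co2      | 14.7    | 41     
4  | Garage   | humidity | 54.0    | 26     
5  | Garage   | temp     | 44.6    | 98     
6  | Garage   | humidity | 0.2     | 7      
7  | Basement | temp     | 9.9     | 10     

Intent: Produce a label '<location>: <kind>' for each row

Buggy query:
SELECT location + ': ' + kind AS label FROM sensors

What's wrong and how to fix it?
Bug: SQLite uses || for string concatenation; + coerces text to numbers (yielding 0)

Fix: Use the || operator for string concatenation

Corrected query:
SELECT location || ': ' || kind AS label FROM sensors

Result:
label           
----------------
Basement: light 
Lobby: co2      
Lab-B: co2      
Garage: humidity
Garage: temp    
Garage: humidity
Basement: temp  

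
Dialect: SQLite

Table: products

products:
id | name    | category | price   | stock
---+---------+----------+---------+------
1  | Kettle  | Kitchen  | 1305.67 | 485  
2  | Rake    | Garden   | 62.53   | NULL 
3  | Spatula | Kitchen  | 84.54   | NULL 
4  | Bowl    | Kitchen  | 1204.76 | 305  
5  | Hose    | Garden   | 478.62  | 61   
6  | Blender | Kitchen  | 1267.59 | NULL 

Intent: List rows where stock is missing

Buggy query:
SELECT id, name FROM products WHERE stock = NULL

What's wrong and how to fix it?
Bug: Comparing to NULL with '=' never matches; NULL = NULL is unknown, not true

Fix: Use IS NULL to test for NULL

Corrected query:
SELECT id, name FROM products WHERE stock IS NULL

Result:
id | name   
---+--------
2  | Rake   
3  | Spatula
6  | Blender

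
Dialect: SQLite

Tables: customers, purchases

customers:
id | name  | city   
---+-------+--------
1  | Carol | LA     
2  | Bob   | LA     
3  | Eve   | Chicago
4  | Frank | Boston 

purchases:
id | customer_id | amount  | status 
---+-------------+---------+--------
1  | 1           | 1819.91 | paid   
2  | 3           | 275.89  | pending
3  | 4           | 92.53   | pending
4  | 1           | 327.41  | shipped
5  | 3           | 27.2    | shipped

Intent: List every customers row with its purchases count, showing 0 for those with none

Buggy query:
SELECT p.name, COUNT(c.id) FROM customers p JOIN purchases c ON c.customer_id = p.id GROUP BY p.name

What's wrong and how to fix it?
Bug: An inner join excludes parents with zero children

Fix: Use LEFT JOIN so parents without children still appear (COUNT(c.id) gives 0)

Corrected query:
SELECT p.name, COUNT(c.id) FROM customers p LEFT JOIN purchases c ON c.customer_id = p.id GROUP BY p.name

Result:
name  | COUNT(c.id)
------+------------
Bob   | 0          
Carol | 2          
Eve   | 2          
Frank | 1          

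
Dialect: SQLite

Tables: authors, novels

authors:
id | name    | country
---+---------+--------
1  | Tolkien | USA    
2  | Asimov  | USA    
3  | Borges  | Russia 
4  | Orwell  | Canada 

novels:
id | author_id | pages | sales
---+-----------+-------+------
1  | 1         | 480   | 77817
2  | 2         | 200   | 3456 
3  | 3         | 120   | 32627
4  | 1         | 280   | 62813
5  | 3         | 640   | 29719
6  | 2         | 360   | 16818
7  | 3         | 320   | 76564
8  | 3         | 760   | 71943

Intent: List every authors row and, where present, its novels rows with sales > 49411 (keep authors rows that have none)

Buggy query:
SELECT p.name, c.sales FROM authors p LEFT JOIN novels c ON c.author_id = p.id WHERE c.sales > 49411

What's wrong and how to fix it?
Bug: A WHERE condition on the right-hand table after LEFT JOIN drops unmatched parents

Fix: Move the right-table condition into the ON clause so unmatched parents are kept

Corrected query:
SELECT p.name, c.sales FROM authors p LEFT JOIN novels c ON c.author_id = p.id AND c.sales > 49411

Result:
name    | sales
--------+------
Tolkien | 62813
Tolkien | 77817
Asimov  | NULL 
Borges  | 71943
Borges  | 76564
Orwell  | NULL 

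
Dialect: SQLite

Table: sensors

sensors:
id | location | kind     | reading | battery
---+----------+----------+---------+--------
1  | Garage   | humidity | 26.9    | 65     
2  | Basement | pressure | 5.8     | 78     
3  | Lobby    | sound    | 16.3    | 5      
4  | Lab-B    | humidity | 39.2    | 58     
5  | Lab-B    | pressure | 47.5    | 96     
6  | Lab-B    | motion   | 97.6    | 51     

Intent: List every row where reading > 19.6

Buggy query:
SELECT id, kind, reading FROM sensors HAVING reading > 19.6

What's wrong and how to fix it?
Bug: This is a non-aggregate query (no GROUP BY, no aggregates), so in SQLite the HAVING clause is invalid here; a row-level condition belongs in WHERE

Fix: Use WHERE for row-level filtering

Corrected query:
SELECT id, kind, reading FROM sensors WHERE reading > 19.6

Result:
id | kind     | reading
---+----------+--------
1  | humidity | 26.9   
4  | humidity | 39.2   
5  | pressure | 47.5   
6  | motion   | 97.6   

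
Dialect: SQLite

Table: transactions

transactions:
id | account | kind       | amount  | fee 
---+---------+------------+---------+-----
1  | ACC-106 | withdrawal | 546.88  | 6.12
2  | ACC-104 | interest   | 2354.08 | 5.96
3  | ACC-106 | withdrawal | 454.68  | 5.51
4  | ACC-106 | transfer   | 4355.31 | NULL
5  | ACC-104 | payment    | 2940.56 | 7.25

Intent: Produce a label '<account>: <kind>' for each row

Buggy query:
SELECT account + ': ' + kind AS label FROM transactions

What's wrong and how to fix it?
Bug: '+' is numeric addition; on text columns SQLite converts them to 0 instead of concatenating

Fix: Replace + with || to concatenate text

Corrected query:
SELECT account || ': ' || kind AS label FROM transactions

Result:
label              
-------------------
ACC-106: withdrawal
ACC-104: interest  
ACC-106: withdrawal
ACC-106: transfer  
ACC-104: payment   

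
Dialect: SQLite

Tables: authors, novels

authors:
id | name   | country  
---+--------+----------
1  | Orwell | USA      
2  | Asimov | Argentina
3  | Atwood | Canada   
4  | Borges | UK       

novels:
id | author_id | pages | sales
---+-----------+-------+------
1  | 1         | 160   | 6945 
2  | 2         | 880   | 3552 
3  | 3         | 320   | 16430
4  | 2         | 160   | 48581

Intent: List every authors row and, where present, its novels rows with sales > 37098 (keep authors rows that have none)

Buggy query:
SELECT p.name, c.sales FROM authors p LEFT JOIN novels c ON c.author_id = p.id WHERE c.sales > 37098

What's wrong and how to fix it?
Bug: A WHERE condition on the right-hand table after LEFT JOIN drops unmatched parents

Fix: Put 'c.sales > 37098' in the JOIN's ON clause instead of WHERE

Corrected query:
SELECT p.name, c.sales FROM authors p LEFT JOIN novels c ON c.author_id = p.id AND c.sales > 37098

Result:
name   | sales
-------+------
Orwell | NULL 
Asimov | 48581
Atwood | NULL 
Borges | NULL 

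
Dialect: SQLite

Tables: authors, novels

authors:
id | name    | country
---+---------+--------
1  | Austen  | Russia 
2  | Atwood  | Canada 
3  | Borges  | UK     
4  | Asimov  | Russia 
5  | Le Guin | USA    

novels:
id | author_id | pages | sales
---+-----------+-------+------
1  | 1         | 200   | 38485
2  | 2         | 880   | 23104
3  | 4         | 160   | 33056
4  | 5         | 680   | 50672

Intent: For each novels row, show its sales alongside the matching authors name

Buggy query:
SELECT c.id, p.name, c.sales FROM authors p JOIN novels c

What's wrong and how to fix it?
Bug: JOIN with no ON clause produces a cartesian product; every novels row pairs with every authors row

Fix: Specify the join condition linking the foreign key to the parent id

Corrected query:
SELECT c.id, p.name, c.sales FROM authors p JOIN novels c ON c.author_id = p.id

Result:
id | name    | sales
---+---------+------
1  | Austen  | 38485
2  | Atwood  | 23104
3  | Asimov  | 33056
4  | Le Guin | 50672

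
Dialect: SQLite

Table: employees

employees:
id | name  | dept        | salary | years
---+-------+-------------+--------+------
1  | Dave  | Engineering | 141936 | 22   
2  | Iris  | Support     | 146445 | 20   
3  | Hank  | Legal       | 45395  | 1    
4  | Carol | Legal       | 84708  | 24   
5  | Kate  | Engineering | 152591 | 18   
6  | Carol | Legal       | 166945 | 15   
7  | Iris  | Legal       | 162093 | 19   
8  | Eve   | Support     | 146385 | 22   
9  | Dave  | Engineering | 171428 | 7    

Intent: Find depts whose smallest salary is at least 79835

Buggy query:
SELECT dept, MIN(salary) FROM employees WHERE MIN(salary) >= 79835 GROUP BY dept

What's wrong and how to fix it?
Bug: MIN() in WHERE is a misuse of aggregate

Fix: Use HAVING for the per-group MIN condition

Corrected query:
SELECT dept, MIN(salary) FROM employees GROUP BY dept HAVING MIN(salary) >= 79835

Result:
dept        | MIN(salary)
------------+------------
Engineering | 141936     
Support     | 146385     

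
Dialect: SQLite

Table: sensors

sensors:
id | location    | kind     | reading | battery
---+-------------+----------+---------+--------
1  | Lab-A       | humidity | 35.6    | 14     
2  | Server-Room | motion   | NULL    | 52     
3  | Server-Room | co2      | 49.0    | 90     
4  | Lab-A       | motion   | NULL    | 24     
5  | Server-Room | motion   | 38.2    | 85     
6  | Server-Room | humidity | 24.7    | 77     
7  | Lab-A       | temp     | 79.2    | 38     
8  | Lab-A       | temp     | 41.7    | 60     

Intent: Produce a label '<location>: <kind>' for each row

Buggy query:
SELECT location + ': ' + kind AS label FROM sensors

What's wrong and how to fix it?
Bug: SQLite uses || for string concatenation; + coerces text to numbers (yielding 0)

Fix: Use the || operator for string concatenation

Corrected query:
SELECT location || ': ' || kind AS label FROM sensors

Result:
label                
---------------------
Lab-A: humidity      
Server-Room: motion  
Server-Room: co2     
Lab-A: motion        
Server-Room: motion  
Server-Room: humidity
Lab-A: temp          
Lab-A: temp          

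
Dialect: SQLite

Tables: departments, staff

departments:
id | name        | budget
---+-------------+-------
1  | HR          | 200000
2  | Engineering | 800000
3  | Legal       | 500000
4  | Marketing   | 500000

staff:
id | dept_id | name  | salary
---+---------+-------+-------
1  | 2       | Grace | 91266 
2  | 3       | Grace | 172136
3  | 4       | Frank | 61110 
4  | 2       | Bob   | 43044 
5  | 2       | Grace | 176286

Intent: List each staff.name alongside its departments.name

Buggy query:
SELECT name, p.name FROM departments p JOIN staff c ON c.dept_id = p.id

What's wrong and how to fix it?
Bug: 'name' exists in both joined tables, so the database can't tell which one is meant

Fix: Qualify the column with its table alias (c.name)

Corrected query:
SELECT c.name, p.name FROM departments p JOIN staff c ON c.dept_id = p.id

Result:
name  | name       
------+------------
Grace | Engineering
Grace | Legal      
Frank | Marketing  
Bob   | Engineering
Grace | Engineering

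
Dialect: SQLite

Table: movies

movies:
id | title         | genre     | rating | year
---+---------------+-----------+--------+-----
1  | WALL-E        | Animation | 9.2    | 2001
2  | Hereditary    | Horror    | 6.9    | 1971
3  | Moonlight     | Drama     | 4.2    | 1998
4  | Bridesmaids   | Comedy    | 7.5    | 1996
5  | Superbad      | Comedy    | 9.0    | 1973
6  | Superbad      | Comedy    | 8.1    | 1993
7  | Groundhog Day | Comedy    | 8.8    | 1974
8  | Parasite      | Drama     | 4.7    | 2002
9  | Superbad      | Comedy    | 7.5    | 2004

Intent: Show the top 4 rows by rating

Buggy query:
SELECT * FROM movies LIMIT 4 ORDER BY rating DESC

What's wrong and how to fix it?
Bug: LIMIT must come after ORDER BY

Fix: Sort with ORDER BY, then apply LIMIT

Corrected query:
SELECT * FROM movies ORDER BY rating DESC LIMIT 4

Result:
id | title         | genre     | rating | year
---+---------------+-----------+--------+-----
1  | WALL-E        | Animation | 9.2    | 2001
5  | Superbad      | Comedy    | 9      | 1973
7  | Groundhog Day | Comedy    | 8.8    | 1974
6  | Superbad      | Comedy    | 8.1    | 1993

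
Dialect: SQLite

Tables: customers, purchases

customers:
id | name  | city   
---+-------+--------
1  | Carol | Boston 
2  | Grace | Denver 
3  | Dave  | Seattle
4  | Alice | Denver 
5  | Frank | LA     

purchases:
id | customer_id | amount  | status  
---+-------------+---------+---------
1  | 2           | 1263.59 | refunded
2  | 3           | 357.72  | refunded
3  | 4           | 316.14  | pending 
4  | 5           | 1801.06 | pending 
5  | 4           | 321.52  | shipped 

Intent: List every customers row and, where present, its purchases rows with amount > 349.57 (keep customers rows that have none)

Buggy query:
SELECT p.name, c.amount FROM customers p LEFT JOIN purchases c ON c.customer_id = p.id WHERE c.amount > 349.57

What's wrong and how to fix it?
Bug: A WHERE condition on the right-hand table after LEFT JOIN drops unmatched parents

Fix: Move the right-table condition into the ON clause so unmatched parents are kept

Corrected query:
SELECT p.name, c.amount FROM customers p LEFT JOIN purchases c ON c.customer_id = p.id AND c.amount > 349.57

Result:
name  | amount 
------+--------
Carol | NULL   
Grace | 1263.59
Dave  | 357.72 
Alice | NULL   
Frank | 1801.06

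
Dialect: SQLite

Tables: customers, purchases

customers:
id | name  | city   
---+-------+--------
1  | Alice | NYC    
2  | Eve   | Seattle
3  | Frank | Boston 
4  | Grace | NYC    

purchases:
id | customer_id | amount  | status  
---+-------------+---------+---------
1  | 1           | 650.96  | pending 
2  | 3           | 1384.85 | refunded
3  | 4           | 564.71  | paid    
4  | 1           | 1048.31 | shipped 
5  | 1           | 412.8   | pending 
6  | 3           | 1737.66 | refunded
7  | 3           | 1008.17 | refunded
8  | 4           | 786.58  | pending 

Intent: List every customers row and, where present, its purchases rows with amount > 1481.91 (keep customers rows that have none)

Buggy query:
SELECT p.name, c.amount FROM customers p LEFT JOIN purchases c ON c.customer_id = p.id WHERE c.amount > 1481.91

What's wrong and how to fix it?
Bug: A WHERE condition on the right-hand table after LEFT JOIN drops unmatched parents

Fix: Put 'c.amount > 1481.91' in the JOIN's ON clause instead of WHERE

Corrected query:
SELECT p.name, c.amount FROM customers p LEFT JOIN purchases c ON c.customer_id = p.id AND c.amount > 1481.91

Result:
name  | amount 
------+--------
Alice | NULL   
Eve   | NULL   
Frank | 1737.66
Grace | NULL   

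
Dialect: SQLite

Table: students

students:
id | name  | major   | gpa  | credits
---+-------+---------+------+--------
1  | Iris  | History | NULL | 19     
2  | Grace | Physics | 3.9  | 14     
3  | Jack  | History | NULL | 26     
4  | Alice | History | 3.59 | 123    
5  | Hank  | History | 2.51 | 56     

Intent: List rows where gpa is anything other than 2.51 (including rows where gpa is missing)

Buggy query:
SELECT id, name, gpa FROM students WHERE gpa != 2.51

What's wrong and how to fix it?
Bug: 'gpa != 2.51' is unknown when gpa is NULL, so NULL rows are silently excluded

Fix: Add an explicit OR gpa IS NULL to include the missing-value rows

Corrected query:
SELECT id, name, gpa FROM students WHERE gpa != 2.51 OR gpa IS NULL

Result:
id | name  | gpa 
---+-------+-----
1  | Iris  | NULL
2  | Grace | 3.9 
3  | Jack  | NULL
4  | Alice | 3.59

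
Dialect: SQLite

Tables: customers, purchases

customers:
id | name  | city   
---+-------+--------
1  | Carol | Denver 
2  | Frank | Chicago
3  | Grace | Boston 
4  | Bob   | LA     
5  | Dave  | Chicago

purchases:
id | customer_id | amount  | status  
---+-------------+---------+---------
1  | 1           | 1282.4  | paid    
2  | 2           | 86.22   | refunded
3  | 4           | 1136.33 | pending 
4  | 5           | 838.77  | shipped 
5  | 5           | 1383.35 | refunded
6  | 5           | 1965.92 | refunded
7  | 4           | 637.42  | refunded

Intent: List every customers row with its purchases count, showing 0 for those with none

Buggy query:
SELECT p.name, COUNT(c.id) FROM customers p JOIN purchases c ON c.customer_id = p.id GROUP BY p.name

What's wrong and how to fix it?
Bug: An inner join excludes parents with zero children

Fix: Switch to LEFT JOIN to retain unmatched parent rows

Corrected query:
SELECT p.name, COUNT(c.id) FROM customers p LEFT JOIN purchases c ON c.customer_id = p.id GROUP BY p.name

Result:
name  | COUNT(c.id)
------+------------
Bob   | 2          
Carol | 1          
Dave  | 3          
Frank | 1          
Grace | 0          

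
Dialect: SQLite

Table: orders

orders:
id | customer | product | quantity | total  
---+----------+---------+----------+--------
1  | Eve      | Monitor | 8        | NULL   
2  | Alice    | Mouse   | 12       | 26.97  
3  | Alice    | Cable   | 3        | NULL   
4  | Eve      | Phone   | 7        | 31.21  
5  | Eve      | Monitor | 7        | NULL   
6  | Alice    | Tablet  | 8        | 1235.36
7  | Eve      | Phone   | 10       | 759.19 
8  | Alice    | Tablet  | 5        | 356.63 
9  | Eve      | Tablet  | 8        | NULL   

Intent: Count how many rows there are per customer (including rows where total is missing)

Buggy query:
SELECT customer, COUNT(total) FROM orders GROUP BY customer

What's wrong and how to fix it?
Bug: COUNT(total) skips NULLs, so groups with missing total are undercounted

Fix: Use COUNT(*) to count all rows regardless of NULL

Corrected query:
SELECT customer, COUNT(*) FROM orders GROUP BY customer

Result:
customer | COUNT(*)
---------+---------
Alice    | 4       
Eve      | 5       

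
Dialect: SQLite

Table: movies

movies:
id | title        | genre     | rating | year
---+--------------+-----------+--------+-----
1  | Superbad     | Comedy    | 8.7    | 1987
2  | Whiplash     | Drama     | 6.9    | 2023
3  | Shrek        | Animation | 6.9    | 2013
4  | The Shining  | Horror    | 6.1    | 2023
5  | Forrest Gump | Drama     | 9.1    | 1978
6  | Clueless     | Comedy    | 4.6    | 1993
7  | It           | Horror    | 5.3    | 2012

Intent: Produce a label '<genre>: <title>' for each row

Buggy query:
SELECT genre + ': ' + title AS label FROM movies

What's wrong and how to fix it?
Bug: '+' is numeric addition; on text columns SQLite converts them to 0 instead of concatenating

Fix: Replace + with || to concatenate text

Corrected query:
SELECT genre || ': ' || title AS label FROM movies

Result:
label              
-------------------
Comedy: Superbad   
Drama: Whiplash    
Animation: Shrek   
Horror: The Shining
Drama: Forrest Gump
Comedy: Clueless   
Horror: It         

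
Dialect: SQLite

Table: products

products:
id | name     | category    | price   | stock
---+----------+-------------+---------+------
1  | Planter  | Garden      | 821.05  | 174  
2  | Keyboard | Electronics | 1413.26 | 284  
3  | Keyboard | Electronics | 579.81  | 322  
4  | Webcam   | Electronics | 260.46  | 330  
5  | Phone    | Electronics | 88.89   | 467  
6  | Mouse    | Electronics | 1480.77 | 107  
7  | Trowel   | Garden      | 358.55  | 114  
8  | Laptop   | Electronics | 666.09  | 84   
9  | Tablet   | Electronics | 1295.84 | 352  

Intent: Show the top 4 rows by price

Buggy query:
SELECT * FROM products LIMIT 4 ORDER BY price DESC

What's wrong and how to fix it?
Bug: ORDER BY cannot follow LIMIT; LIMIT is the final clause

Fix: Sort with ORDER BY, then apply LIMIT

Corrected query:
SELECT * FROM products ORDER BY price DESC LIMIT 4

Result:
id | name     | category    | price   | stock
---+----------+-------------+---------+------
6  | Mouse    | Electronics | 1480.77 | 107  
2  | Keyboard | Electronics | 1413.26 | 284  
9  | Tablet   | Electronics | 1295.84 | 352  
1  | Planter  | Garden      | 821.05  | 174  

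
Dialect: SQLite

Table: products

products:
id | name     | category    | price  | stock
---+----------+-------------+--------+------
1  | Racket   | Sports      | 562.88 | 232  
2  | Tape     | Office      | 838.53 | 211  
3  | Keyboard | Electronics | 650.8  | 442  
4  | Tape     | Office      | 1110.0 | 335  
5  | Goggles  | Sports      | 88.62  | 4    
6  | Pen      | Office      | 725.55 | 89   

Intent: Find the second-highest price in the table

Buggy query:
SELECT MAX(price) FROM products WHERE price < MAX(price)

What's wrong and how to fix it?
Bug: The inner MAX is an aggregate inside WHERE, which is not allowed

Fix: Compute the overall MAX in a subquery, then take MAX of rows below it

Corrected query:
SELECT MAX(price) FROM products WHERE price < (SELECT MAX(price) FROM products)

Result:
MAX(price)
----------
838.53    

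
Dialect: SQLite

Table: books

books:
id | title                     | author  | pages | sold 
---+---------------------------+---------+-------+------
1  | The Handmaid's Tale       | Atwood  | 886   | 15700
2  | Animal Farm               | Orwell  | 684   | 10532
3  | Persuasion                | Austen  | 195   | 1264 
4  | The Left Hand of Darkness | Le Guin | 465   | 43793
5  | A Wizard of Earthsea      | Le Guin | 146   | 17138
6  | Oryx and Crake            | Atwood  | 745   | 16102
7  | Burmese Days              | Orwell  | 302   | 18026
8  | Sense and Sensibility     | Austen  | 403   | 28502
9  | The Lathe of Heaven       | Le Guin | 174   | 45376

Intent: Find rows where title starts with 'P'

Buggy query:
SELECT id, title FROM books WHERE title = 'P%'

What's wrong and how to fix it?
Bug: '=' compares the literal string including the % character; pattern matching needs LIKE

Fix: Replace '=' with LIKE so 'P%' is treated as a pattern

Corrected query:
SELECT id, title FROM books WHERE title LIKE 'P%'

Result:
id | title     
---+-----------
3  | Persuasion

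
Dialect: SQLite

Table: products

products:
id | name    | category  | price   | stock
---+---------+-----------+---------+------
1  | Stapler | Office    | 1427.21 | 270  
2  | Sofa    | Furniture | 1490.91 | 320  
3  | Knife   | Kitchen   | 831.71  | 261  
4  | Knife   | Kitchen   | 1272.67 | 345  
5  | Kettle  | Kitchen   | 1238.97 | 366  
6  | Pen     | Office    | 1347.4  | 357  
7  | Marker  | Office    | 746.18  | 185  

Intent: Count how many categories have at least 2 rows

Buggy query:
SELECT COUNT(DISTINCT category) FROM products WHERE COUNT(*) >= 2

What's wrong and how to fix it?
Bug: WHERE filters individual rows, not groups, so a group-level COUNT is invalid there

Fix: Use a subquery that GROUPs and filters with HAVING, then count its rows

Corrected query:
SELECT COUNT(*) FROM (SELECT category FROM products GROUP BY category HAVING COUNT(*) >= 2)

Result:
COUNT(*)
--------
2       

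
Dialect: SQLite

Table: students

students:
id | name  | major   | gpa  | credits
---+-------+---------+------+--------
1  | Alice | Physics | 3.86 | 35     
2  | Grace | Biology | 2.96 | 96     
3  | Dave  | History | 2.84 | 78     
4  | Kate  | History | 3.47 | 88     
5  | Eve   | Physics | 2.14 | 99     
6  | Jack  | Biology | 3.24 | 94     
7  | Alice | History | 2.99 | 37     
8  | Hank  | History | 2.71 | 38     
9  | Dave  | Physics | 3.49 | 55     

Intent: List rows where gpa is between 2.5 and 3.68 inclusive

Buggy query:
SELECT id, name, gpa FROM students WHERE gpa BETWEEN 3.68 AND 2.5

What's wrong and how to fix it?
Bug: BETWEEN expects the lower bound first; with 3.68 AND 2.5 the range is empty

Fix: Write BETWEEN 2.5 AND 3.68

Corrected query:
SELECT id, name, gpa FROM students WHERE gpa BETWEEN 2.5 AND 3.68

Result:
id | name  | gpa 
---+-------+-----
2  | Grace | 2.96
3  | Dave  | 2.84
4  | Kate  | 3.47
6  | Jack  | 3.24
7  | Alice | 2.99
8  | Hank  | 2.71
9  | Dave  | 3.49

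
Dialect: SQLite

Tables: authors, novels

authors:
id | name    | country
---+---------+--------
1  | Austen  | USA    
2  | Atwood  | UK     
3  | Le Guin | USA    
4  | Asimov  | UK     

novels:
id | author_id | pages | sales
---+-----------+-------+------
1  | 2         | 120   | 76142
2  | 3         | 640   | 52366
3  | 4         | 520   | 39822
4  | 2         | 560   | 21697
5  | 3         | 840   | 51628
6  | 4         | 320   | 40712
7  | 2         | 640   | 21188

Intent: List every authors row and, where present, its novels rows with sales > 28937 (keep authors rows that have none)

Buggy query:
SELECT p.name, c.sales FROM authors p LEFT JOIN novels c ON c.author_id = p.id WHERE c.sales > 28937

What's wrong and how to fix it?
Bug: Filtering c.sales in WHERE discards the NULL rows produced by LEFT JOIN, turning it into an inner join

Fix: Put 'c.sales > 28937' in the JOIN's ON clause instead of WHERE

Corrected query:
SELECT p.name, c.sales FROM authors p LEFT JOIN novels c ON c.author_id = p.id AND c.sales > 28937

Result:
name    | sales
--------+------
Austen  | NULL 
Atwood  | 76142
Le Guin | 51628
Le Guin | 52366
Asimov  | 39822
Asimov  | 40712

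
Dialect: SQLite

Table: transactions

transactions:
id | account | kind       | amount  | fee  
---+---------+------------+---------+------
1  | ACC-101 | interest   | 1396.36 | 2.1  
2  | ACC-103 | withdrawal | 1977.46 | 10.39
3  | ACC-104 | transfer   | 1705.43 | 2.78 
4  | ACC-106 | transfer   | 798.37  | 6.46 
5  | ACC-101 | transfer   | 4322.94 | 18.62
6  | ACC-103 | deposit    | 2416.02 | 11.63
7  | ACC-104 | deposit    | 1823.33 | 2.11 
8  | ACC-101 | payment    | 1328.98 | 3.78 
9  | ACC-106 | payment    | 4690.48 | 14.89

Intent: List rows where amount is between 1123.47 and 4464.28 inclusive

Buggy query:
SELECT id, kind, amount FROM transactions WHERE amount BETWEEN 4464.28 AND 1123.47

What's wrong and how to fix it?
Bug: The bounds are reversed; BETWEEN a AND b requires a <= b to match anything

Fix: Write BETWEEN 1123.47 AND 4464.28

Corrected query:
SELECT id, kind, amount FROM transactions WHERE amount BETWEEN 1123.47 AND 4464.28

Result:
id | kind       | amount 
---+------------+--------
1  | interest   | 1396.36
2  | withdrawal | 1977.46
3  | transfer   | 1705.43
5  | transfer   | 4322.94
6  | deposit    | 2416.02
7  | deposit    | 1823.33
8  | payment    | 1328.98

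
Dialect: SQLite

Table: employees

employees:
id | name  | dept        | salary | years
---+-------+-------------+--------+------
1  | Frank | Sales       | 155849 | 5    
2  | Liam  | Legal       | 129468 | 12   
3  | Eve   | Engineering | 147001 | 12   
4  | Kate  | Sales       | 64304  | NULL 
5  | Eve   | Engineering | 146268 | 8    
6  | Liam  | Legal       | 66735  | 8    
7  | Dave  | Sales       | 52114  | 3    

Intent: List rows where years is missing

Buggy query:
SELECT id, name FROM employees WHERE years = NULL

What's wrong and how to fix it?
Bug: '= NULL' is always unknown in SQL three-valued logic, so no rows match

Fix: Use IS NULL to test for NULL

Corrected query:
SELECT id, name FROM employees WHERE years IS NULL

Result:
id | name
---+-----
4  | Kate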